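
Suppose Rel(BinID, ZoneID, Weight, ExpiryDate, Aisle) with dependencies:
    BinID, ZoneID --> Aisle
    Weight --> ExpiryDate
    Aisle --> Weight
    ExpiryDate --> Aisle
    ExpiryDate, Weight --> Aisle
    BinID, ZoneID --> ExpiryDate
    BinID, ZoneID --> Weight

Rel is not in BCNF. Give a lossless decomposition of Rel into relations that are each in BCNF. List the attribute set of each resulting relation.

{Aisle, ExpiryDate, Weight}; {BinID, Weight, ZoneID}

Candidate key of the original relation: {BinID, ZoneID}.
Within {Aisle, BinID, ExpiryDate, Weight, ZoneID}: {Weight}⁺ ∩ {Aisle, BinID, ExpiryDate, Weight, ZoneID} = {Aisle, ExpiryDate, Weight}, not the whole set, so Weight --> Aisle, ExpiryDate violates BCNF; decompose into {Aisle, ExpiryDate, Weight} and {BinID, Weight, ZoneID}.
{Aisle, ExpiryDate, Weight} has no BCNF violation.
{BinID, Weight, ZoneID} has no BCNF violation.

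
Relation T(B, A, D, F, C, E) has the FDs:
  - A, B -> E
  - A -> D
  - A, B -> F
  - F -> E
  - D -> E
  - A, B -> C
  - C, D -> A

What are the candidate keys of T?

{A, B}, {B, C, D}

{B} never appears on the right of any FD, so every key must include it.
Closure of {A, B} is {A, B, C, D, E, F}, the whole schema; {A, B} is a candidate key.
Closure of {B, C, D} is {A, B, C, D, E, F}, the whole schema; {B, C, D} is a candidate key.
Any other superkey properly contains one of these, so there are no further candidate keys.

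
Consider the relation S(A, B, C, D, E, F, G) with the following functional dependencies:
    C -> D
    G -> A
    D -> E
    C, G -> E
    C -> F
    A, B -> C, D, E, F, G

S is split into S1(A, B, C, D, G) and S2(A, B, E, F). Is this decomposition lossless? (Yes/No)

S1 ∩ S2 = {A, B}; its closure under F is {A, B, C, D, E, F, G}.
S1 is contained in that closure, so S1 ∩ S2 -> S1 holds and the join is lossless.

Yes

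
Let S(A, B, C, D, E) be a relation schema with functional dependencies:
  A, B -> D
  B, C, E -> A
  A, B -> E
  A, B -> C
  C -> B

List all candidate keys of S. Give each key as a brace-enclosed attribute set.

{A, B}, {A, C}, {C, E}

{A, B} is a candidate key since {A, B}⁺ = {A, B, C, D, E} covers every attribute.
{A, C} is a candidate key since {A, C}⁺ = {A, B, C, D, E} covers every attribute.
{C, E} is a candidate key since {C, E}⁺ = {A, B, C, D, E} covers every attribute.
These are minimal and exhaustive — every other superkey contains one of them.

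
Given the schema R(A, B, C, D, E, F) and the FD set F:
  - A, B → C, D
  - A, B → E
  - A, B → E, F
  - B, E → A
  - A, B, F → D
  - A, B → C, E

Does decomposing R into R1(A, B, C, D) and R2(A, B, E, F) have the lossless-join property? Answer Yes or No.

Yes

The shared attributes are {A, B} and {A, B}⁺ = {A, B, C, D, E, F}.
R1 is contained in that closure, so R1 ∩ R2 → R1 holds and the join is lossless.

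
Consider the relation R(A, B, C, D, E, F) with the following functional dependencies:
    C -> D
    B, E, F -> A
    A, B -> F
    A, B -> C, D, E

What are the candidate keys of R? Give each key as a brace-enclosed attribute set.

{A, B}, {B, E, F}

Attributes never on any right-hand side: {B} — every candidate key must contain it.
{A, B}⁺ = {A, B, C, D, E, F}, which is every attribute, so {A, B} is a candidate key.
{B, E, F}⁺ = {A, B, C, D, E, F}, which is every attribute, so {B, E, F} is a candidate key.
No proper subset of any of these is a key, and no other minimal superkey exists.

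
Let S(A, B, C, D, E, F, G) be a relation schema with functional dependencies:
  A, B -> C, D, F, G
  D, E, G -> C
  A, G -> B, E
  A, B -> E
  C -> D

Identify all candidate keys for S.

{A} never appears on the right of any FD, so every key must include it.
Closure of {A, B} is {A, B, C, D, E, F, G}, the whole schema; {A, B} is a candidate key.
Closure of {A, G} is {A, B, C, D, E, F, G}, the whole schema; {A, G} is a candidate key.
These are minimal and exhaustive — every other superkey contains one of them.

{A, B}, {A, G}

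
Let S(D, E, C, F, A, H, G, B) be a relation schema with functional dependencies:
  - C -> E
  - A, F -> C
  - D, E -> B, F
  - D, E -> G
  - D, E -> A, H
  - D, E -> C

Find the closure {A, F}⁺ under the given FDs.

Start with {A, F}.
A, F -> C applies; add {C} → now {A, C, F}.
C -> E applies; add {E} → now {A, C, E, F}.
No further FD applies.

{A, C, E, F}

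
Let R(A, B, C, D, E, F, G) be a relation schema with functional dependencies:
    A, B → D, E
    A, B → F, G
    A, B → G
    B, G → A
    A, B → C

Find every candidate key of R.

Attributes never on any right-hand side: {B} — every candidate key must contain it.
Closure of {A, B} is {A, B, C, D, E, F, G}, the whole schema; {A, B} is a candidate key.
Closure of {B, G} is {A, B, C, D, E, F, G}, the whole schema; {B, G} is a candidate key.
Any other superkey properly contains one of these, so there are no further candidate keys.

{A, B}, {B, G}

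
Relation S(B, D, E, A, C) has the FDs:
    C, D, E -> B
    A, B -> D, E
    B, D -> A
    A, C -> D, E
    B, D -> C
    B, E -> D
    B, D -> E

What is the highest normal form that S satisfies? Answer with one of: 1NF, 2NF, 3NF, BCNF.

BCNF

Candidate keys: {A, B}, {A, C}, {B, D}, {B, E}, {C, D, E}. Prime attributes: {A, B, C, D, E}.
Each dependency's left side is a superkey — BCNF holds.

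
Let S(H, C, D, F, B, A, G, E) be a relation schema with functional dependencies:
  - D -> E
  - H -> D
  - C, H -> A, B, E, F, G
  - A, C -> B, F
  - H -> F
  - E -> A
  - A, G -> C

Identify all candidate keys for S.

No FD produces {H}, so it must be in every candidate key.
{C, H} is a candidate key since {C, H}⁺ = {A, B, C, D, E, F, G, H} covers every attribute.
{G, H} is a candidate key since {G, H}⁺ = {A, B, C, D, E, F, G, H} covers every attribute.
No proper subset of any of these is a key, and no other minimal superkey exists.

{C, H}, {G, H}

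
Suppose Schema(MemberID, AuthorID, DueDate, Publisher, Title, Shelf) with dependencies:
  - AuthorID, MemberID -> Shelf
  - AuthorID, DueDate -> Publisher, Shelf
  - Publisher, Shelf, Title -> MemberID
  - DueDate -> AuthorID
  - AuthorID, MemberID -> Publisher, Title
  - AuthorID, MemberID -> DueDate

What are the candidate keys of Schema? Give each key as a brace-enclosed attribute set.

{AuthorID, MemberID} is a candidate key since {AuthorID, MemberID}⁺ = {AuthorID, DueDate, MemberID, Publisher, Shelf, Title} covers every attribute.
{DueDate, MemberID} is a candidate key since {DueDate, MemberID}⁺ = {AuthorID, DueDate, MemberID, Publisher, Shelf, Title} covers every attribute.
{DueDate, Title} is a candidate key since {DueDate, Title}⁺ = {AuthorID, DueDate, MemberID, Publisher, Shelf, Title} covers every attribute.
{AuthorID, Publisher, Shelf, Title} is a candidate key since {AuthorID, Publisher, Shelf, Title}⁺ = {AuthorID, DueDate, MemberID, Publisher, Shelf, Title} covers every attribute.
Any other superkey properly contains one of these, so there are no further candidate keys.

{AuthorID, MemberID}, {AuthorID, Publisher, Shelf, Title}, {DueDate, MemberID}, {DueDate, Title}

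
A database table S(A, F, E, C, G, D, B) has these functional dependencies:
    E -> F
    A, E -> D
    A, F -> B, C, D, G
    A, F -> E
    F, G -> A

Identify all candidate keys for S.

{A, E}, {A, F}, {E, G}, {F, G}

{A, E}⁺ = {A, B, C, D, E, F, G} — all of the relation — so {A, E} is a candidate key.
{A, F}⁺ = {A, B, C, D, E, F, G} — all of the relation — so {A, F} is a candidate key.
{E, G}⁺ = {A, B, C, D, E, F, G} — all of the relation — so {E, G} is a candidate key.
{F, G}⁺ = {A, B, C, D, E, F, G} — all of the relation — so {F, G} is a candidate key.
These are minimal and exhaustive — every other superkey contains one of them.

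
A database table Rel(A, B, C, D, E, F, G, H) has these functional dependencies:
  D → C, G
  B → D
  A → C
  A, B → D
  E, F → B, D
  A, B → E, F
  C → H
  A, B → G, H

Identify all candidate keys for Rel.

Attributes never on any right-hand side: {A} — every candidate key must contain it.
{A, B} is a candidate key since {A, B}⁺ = {A, B, C, D, E, F, G, H} covers every attribute.
{A, E, F} is a candidate key since {A, E, F}⁺ = {A, B, C, D, E, F, G, H} covers every attribute.
Any other superkey properly contains one of these, so there are no further candidate keys.

{A, B}, {A, E, F}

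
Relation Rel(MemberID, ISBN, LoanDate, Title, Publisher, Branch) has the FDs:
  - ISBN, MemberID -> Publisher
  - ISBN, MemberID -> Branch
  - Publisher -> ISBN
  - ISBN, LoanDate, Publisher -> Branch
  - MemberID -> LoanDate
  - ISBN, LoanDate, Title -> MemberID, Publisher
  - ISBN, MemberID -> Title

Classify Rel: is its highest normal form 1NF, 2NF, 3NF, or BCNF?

1NF

Candidate keys: {ISBN, LoanDate, Title}, {ISBN, MemberID}, {LoanDate, Publisher, Title}, {MemberID, Publisher}. Prime attributes: {ISBN, LoanDate, MemberID, Publisher, Title}.
Publisher -> ISBN breaks BCNF: {Publisher}⁺ = {ISBN, Publisher}, so {Publisher} is not a superkey.
Because {Branch} is non-prime and the left side of ISBN, LoanDate, Publisher -> Branch is not a superkey, the relation is not in 3NF.
Since {LoanDate, Publisher} ⊂ {LoanDate, Publisher, Title} and {LoanDate, Publisher}⁺ ⊇ {Branch} with {Branch} non-prime, there is a partial dependency; 2NF fails.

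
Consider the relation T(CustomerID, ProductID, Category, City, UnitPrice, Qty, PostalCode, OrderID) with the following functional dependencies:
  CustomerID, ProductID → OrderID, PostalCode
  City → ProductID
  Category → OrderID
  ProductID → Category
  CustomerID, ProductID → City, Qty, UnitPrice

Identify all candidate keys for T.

{CustomerID} never appears on the right of any FD, so every key must include it.
{City, CustomerID} is a candidate key since {City, CustomerID}⁺ = {Category, City, CustomerID, OrderID, PostalCode, ProductID, Qty, UnitPrice} covers every attribute.
{CustomerID, ProductID} is a candidate key since {CustomerID, ProductID}⁺ = {Category, City, CustomerID, OrderID, PostalCode, ProductID, Qty, UnitPrice} covers every attribute.
No proper subset of any of these is a key, and no other minimal superkey exists.

{City, CustomerID}, {CustomerID, ProductID}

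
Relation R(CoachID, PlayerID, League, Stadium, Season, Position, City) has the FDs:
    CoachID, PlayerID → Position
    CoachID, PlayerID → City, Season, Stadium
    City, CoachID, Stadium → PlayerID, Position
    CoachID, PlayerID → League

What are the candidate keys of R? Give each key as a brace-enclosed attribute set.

No FD produces {CoachID}, so it must be in every candidate key.
Closure of {CoachID, PlayerID} is {City, CoachID, League, PlayerID, Position, Season, Stadium}, the whole schema; {CoachID, PlayerID} is a candidate key.
Closure of {City, CoachID, Stadium} is {City, CoachID, League, PlayerID, Position, Season, Stadium}, the whole schema; {City, CoachID, Stadium} is a candidate key.
Any other superkey properly contains one of these, so there are no further candidate keys.

{City, CoachID, Stadium}, {CoachID, PlayerID}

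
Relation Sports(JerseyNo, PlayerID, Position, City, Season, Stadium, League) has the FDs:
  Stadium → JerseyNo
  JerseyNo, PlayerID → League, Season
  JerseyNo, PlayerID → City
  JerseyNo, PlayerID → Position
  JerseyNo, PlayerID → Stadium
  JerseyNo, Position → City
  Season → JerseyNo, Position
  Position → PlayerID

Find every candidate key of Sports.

{JerseyNo, PlayerID}, {JerseyNo, Position}, {PlayerID, Stadium}, {Position, Stadium}, {Season}

{Season} is a candidate key since {Season}⁺ = {City, JerseyNo, League, PlayerID, Position, Season, Stadium} covers every attribute.
{JerseyNo, PlayerID} is a candidate key since {JerseyNo, PlayerID}⁺ = {City, JerseyNo, League, PlayerID, Position, Season, Stadium} covers every attribute.
{JerseyNo, Position} is a candidate key since {JerseyNo, Position}⁺ = {City, JerseyNo, League, PlayerID, Position, Season, Stadium} covers every attribute.
{PlayerID, Stadium} is a candidate key since {PlayerID, Stadium}⁺ = {City, JerseyNo, League, PlayerID, Position, Season, Stadium} covers every attribute.
{Position, Stadium} is a candidate key since {Position, Stadium}⁺ = {City, JerseyNo, League, PlayerID, Position, Season, Stadium} covers every attribute.
These are minimal and exhaustive — every other superkey contains one of them.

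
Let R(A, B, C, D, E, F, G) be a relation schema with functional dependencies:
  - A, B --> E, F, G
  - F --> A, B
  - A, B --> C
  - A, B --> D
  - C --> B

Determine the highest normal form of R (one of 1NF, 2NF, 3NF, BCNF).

Candidate keys: {A, B}, {A, C}, {F}. Prime attributes: {A, B, C, F}.
C --> B breaks BCNF: {C}⁺ = {B, C}, so {C} is not a superkey.
But every attribute on its right side ({B}) is prime, and the same holds for every other non-superkey FD, so 3NF still holds.

3NF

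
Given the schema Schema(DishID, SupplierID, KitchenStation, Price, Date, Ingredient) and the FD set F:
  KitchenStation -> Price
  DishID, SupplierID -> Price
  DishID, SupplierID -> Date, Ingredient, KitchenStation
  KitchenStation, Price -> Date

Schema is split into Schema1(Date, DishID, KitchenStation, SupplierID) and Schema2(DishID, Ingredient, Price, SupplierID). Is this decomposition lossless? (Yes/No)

Yes

The shared attributes are {DishID, SupplierID} and {DishID, SupplierID}⁺ = {Date, DishID, Ingredient, KitchenStation, Price, SupplierID}.
Since Schema1 ⊆ {Date, DishID, Ingredient, KitchenStation, Price, SupplierID}, the intersection is a superkey of Schema1; the decomposition is lossless.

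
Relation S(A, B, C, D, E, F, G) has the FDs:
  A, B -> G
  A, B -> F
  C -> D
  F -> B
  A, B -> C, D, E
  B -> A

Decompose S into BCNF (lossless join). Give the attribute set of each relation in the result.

Candidate keys of the original relation: {B}, {F}.
{A, B, C, D, E, F, G}: {C} determines {C, D} here but is not a superkey — split on C -> D, giving {C, D} and {A, B, C, E, F, G}.
{C, D} is in BCNF.
{A, B, C, E, F, G} is in BCNF.

{A, B, C, E, F, G}; {C, D}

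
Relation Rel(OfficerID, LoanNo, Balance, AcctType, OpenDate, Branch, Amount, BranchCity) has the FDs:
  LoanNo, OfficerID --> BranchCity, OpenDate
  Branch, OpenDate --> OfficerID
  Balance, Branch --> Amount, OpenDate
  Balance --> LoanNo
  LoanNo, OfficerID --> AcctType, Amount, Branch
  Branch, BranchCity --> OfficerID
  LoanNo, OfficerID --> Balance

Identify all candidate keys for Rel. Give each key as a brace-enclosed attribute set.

Closure of {Balance, Branch} is {AcctType, Amount, Balance, Branch, BranchCity, LoanNo, OfficerID, OpenDate}, the whole schema; {Balance, Branch} is a candidate key.
Closure of {Balance, OfficerID} is {AcctType, Amount, Balance, Branch, BranchCity, LoanNo, OfficerID, OpenDate}, the whole schema; {Balance, OfficerID} is a candidate key.
Closure of {LoanNo, OfficerID} is {AcctType, Amount, Balance, Branch, BranchCity, LoanNo, OfficerID, OpenDate}, the whole schema; {LoanNo, OfficerID} is a candidate key.
Closure of {Branch, BranchCity, LoanNo} is {AcctType, Amount, Balance, Branch, BranchCity, LoanNo, OfficerID, OpenDate}, the whole schema; {Branch, BranchCity, LoanNo} is a candidate key.
Closure of {Branch, LoanNo, OpenDate} is {AcctType, Amount, Balance, Branch, BranchCity, LoanNo, OfficerID, OpenDate}, the whole schema; {Branch, LoanNo, OpenDate} is a candidate key.
No proper subset of any of these is a key, and no other minimal superkey exists.

{Balance, Branch}, {Balance, OfficerID}, {Branch, BranchCity, LoanNo}, {Branch, LoanNo, OpenDate}, {LoanNo, OfficerID}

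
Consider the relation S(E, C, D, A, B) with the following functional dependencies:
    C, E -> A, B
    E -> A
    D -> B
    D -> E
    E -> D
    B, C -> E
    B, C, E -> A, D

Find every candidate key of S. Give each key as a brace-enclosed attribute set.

{B, C}, {C, D}, {C, E}

No FD produces {C}, so it must be in every candidate key.
{B, C}⁺ = {A, B, C, D, E} — all of the relation — so {B, C} is a candidate key.
{C, D}⁺ = {A, B, C, D, E} — all of the relation — so {C, D} is a candidate key.
{C, E}⁺ = {A, B, C, D, E} — all of the relation — so {C, E} is a candidate key.
Any other superkey properly contains one of these, so there are no further candidate keys.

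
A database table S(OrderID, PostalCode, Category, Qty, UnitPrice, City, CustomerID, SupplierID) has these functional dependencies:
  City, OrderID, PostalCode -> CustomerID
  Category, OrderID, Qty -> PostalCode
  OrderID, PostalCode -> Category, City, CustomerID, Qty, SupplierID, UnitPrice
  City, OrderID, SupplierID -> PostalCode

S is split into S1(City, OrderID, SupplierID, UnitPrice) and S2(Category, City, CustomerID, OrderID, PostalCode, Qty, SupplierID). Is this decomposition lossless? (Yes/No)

Yes

The shared attributes are {City, OrderID, SupplierID} and {City, OrderID, SupplierID}⁺ = {Category, City, CustomerID, OrderID, PostalCode, Qty, SupplierID, UnitPrice}.
S1 is contained in that closure, so S1 ∩ S2 -> S1 holds and the join is lossless.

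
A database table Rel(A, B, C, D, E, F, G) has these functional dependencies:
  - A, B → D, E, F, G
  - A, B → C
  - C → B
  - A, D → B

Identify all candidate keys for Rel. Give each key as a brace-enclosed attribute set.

No FD produces {A}, so it must be in every candidate key.
{A, B}⁺ = {A, B, C, D, E, F, G} — all of the relation — so {A, B} is a candidate key.
{A, C}⁺ = {A, B, C, D, E, F, G} — all of the relation — so {A, C} is a candidate key.
{A, D}⁺ = {A, B, C, D, E, F, G} — all of the relation — so {A, D} is a candidate key.
Any other superkey properly contains one of these, so there are no further candidate keys.

{A, B}, {A, C}, {A, D}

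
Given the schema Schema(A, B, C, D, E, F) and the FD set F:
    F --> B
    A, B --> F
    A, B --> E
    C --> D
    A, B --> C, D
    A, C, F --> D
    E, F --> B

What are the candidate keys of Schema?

{A, B}, {A, F}

No FD produces {A}, so it must be in every candidate key.
{A, B} is a candidate key since {A, B}⁺ = {A, B, C, D, E, F} covers every attribute.
{A, F} is a candidate key since {A, F}⁺ = {A, B, C, D, E, F} covers every attribute.
Any other superkey properly contains one of these, so there are no further candidate keys.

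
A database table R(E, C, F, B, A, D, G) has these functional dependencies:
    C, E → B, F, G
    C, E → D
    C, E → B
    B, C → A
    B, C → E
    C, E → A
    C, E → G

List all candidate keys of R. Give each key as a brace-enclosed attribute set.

Attributes never on any right-hand side: {C} — every candidate key must contain it.
Closure of {B, C} is {A, B, C, D, E, F, G}, the whole schema; {B, C} is a candidate key.
Closure of {C, E} is {A, B, C, D, E, F, G}, the whole schema; {C, E} is a candidate key.
No proper subset of any of these is a key, and no other minimal superkey exists.

{B, C}, {C, E}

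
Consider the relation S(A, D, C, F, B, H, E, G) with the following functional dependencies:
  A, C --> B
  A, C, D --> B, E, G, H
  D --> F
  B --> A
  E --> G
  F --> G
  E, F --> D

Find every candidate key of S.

{A, C, D}, {A, C, E, F}, {B, C, D}, {B, C, E, F}

No FD produces {C}, so it must be in every candidate key.
{A, C, D} is a candidate key since {A, C, D}⁺ = {A, B, C, D, E, F, G, H} covers every attribute.
{B, C, D} is a candidate key since {B, C, D}⁺ = {A, B, C, D, E, F, G, H} covers every attribute.
{A, C, E, F} is a candidate key since {A, C, E, F}⁺ = {A, B, C, D, E, F, G, H} covers every attribute.
{B, C, E, F} is a candidate key since {B, C, E, F}⁺ = {A, B, C, D, E, F, G, H} covers every attribute.
Any other superkey properly contains one of these, so there are no further candidate keys.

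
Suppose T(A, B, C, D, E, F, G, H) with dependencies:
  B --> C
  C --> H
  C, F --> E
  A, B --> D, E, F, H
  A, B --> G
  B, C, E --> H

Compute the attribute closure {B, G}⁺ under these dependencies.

Start with {B, G}.
B --> C applies; add {C} → now {B, C, G}.
C --> H applies; add {H} → now {B, C, G, H}.
No further FD applies.

{B, C, G, H}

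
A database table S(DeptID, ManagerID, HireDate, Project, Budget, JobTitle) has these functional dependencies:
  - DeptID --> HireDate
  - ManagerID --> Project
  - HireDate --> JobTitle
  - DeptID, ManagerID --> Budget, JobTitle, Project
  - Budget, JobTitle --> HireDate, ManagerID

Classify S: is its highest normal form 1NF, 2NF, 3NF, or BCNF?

1NF

Candidate keys: {Budget, DeptID}, {DeptID, ManagerID}. Prime attributes: {Budget, DeptID, ManagerID}.
DeptID --> HireDate breaks BCNF: {DeptID}⁺ = {DeptID, HireDate, JobTitle}, so {DeptID} is not a superkey.
DeptID --> HireDate has non-prime {HireDate} on the right and a non-superkey on the left, so 3NF fails.
The proper key subset {DeptID} of {Budget, DeptID} determines non-prime {HireDate, JobTitle}, so the relation is not even in 2NF.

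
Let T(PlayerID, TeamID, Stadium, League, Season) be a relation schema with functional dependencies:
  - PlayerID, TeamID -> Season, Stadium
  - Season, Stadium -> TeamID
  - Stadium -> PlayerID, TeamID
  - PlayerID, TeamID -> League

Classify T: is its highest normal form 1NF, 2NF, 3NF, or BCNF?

Candidate keys: {PlayerID, TeamID}, {Stadium}. Prime attributes: {PlayerID, Stadium, TeamID}.
Each dependency's left side is a superkey — BCNF holds.

BCNF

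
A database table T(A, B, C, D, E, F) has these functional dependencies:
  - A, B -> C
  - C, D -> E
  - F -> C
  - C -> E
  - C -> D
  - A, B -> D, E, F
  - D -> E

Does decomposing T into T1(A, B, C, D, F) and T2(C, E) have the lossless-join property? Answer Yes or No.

Yes

T1 ∩ T2 = {C}; its closure under F is {C, D, E}.
T2 is contained in that closure, so T1 ∩ T2 -> T2 holds and the join is lossless.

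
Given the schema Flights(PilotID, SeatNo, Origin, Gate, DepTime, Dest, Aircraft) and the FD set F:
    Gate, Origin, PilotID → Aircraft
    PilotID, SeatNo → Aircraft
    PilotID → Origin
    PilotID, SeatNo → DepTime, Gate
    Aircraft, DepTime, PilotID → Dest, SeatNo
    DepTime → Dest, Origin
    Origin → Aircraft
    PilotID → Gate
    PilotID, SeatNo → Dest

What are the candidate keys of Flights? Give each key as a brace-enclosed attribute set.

{PilotID} never appears on the right of any FD, so every key must include it.
{DepTime, PilotID}⁺ = {Aircraft, DepTime, Dest, Gate, Origin, PilotID, SeatNo}, which is every attribute, so {DepTime, PilotID} is a candidate key.
{PilotID, SeatNo}⁺ = {Aircraft, DepTime, Dest, Gate, Origin, PilotID, SeatNo}, which is every attribute, so {PilotID, SeatNo} is a candidate key.
Any other superkey properly contains one of these, so there are no further candidate keys.

{DepTime, PilotID}, {PilotID, SeatNo}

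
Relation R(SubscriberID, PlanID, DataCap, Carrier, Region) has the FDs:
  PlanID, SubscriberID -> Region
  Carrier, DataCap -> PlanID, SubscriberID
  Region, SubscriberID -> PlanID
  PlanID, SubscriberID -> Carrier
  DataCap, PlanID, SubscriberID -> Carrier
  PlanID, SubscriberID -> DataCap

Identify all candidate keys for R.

{Carrier, DataCap}⁺ = {Carrier, DataCap, PlanID, Region, SubscriberID} — all of the relation — so {Carrier, DataCap} is a candidate key.
{PlanID, SubscriberID}⁺ = {Carrier, DataCap, PlanID, Region, SubscriberID} — all of the relation — so {PlanID, SubscriberID} is a candidate key.
{Region, SubscriberID}⁺ = {Carrier, DataCap, PlanID, Region, SubscriberID} — all of the relation — so {Region, SubscriberID} is a candidate key.
No proper subset of any of these is a key, and no other minimal superkey exists.

{Carrier, DataCap}, {PlanID, SubscriberID}, {Region, SubscriberID}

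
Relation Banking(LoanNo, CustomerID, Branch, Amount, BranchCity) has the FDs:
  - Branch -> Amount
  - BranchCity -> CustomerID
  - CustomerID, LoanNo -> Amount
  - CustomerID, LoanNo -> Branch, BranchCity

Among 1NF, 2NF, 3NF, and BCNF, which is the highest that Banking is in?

2NF

Candidate keys: {BranchCity, LoanNo}, {CustomerID, LoanNo}. Prime attributes: {BranchCity, CustomerID, LoanNo}.
Branch -> Amount breaks BCNF: {Branch}⁺ = {Amount, Branch}, so {Branch} is not a superkey.
Branch -> Amount determines the non-prime attribute {Amount} from a non-superkey — 3NF is violated.
No proper subset of a key has a non-prime attribute in its closure, so there is no partial dependency; 2NF holds.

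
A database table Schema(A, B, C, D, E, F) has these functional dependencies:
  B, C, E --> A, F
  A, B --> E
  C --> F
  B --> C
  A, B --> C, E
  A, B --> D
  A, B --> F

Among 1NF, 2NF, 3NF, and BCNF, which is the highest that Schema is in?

1NF

Candidate keys: {A, B}, {B, E}. Prime attributes: {A, B, E}.
C --> F breaks BCNF: {C}⁺ = {C, F}, so {C} is not a superkey.
C --> F has non-prime {F} on the right and a non-superkey on the left, so 3NF fails.
{B} is a proper subset of the key {A, B}, and {B}⁺ contains the non-prime attributes {C, F} — a partial dependency, so 2NF is violated.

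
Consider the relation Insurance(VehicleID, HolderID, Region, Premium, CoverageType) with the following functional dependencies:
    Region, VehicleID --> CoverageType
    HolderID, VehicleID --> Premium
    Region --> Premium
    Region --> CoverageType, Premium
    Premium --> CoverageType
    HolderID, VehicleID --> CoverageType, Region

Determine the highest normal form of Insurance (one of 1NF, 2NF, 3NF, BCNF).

2NF

Candidate key: {HolderID, VehicleID}. Prime attributes: {HolderID, VehicleID}.
For Region, VehicleID --> CoverageType we have {Region, VehicleID}⁺ = {CoverageType, Premium, Region, VehicleID}; {Region, VehicleID} is not a superkey, so BCNF fails.
Region, VehicleID --> CoverageType determines the non-prime attribute {CoverageType} from a non-superkey — 3NF is violated.
No non-prime attribute depends on a proper subset of any candidate key, so 2NF holds.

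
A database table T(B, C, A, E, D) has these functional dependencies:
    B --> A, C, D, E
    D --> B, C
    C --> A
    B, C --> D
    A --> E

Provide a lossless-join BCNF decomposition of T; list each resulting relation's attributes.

Candidate keys of the original relation: {B}, {D}.
Within {A, B, C, D, E}: {C}⁺ ∩ {A, B, C, D, E} = {A, C, E}, not the whole set, so C --> A, E violates BCNF; decompose into {A, C, E} and {B, C, D}.
Within {A, C, E}: {A}⁺ ∩ {A, C, E} = {A, E}, not the whole set, so A --> E violates BCNF; decompose into {A, E} and {A, C}.
{A, E} has no BCNF violation.
{A, C} has no BCNF violation.
{B, C, D} has no BCNF violation.

{A, C}; {A, E}; {B, C, D}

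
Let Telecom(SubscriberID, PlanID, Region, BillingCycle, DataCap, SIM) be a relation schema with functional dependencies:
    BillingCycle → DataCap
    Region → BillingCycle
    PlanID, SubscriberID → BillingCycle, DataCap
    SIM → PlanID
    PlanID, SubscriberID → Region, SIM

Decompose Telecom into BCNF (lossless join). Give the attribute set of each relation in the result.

Candidate keys of the original relation: {PlanID, SubscriberID}, {SIM, SubscriberID}.
{BillingCycle, DataCap, PlanID, Region, SIM, SubscriberID}: {BillingCycle} determines {BillingCycle, DataCap} here but is not a superkey — split on BillingCycle → DataCap, giving {BillingCycle, DataCap} and {BillingCycle, PlanID, Region, SIM, SubscriberID}.
{BillingCycle, DataCap}: every determinant is a superkey — BCNF.
{BillingCycle, PlanID, Region, SIM, SubscriberID}: {Region} determines {BillingCycle, Region} here but is not a superkey — split on Region → BillingCycle, giving {BillingCycle, Region} and {PlanID, Region, SIM, SubscriberID}.
{BillingCycle, Region}: every determinant is a superkey — BCNF.
{PlanID, Region, SIM, SubscriberID}: {SIM} determines {PlanID, SIM} here but is not a superkey — split on SIM → PlanID, giving {PlanID, SIM} and {Region, SIM, SubscriberID}.
{PlanID, SIM}: every determinant is a superkey — BCNF.
{Region, SIM, SubscriberID}: every determinant is a superkey — BCNF.

{BillingCycle, DataCap}; {BillingCycle, Region}; {PlanID, SIM}; {Region, SIM, SubscriberID}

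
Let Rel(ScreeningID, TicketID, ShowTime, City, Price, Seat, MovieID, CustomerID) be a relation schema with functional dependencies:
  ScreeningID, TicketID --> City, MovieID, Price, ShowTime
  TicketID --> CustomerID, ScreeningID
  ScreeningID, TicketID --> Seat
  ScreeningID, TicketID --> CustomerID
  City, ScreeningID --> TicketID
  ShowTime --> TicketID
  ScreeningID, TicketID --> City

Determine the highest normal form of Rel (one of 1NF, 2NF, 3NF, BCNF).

Candidate keys: {City, ScreeningID}, {ShowTime}, {TicketID}. Prime attributes: {City, ScreeningID, ShowTime, TicketID}.
Every FD has a superkey on the left, so the relation is in BCNF.

BCNF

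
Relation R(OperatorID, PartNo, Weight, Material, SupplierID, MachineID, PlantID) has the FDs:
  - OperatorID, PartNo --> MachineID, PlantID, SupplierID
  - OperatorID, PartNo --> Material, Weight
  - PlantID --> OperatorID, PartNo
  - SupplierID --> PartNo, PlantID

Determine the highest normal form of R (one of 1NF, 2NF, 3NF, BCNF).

Candidate keys: {OperatorID, PartNo}, {PlantID}, {SupplierID}. Prime attributes: {OperatorID, PartNo, PlantID, SupplierID}.
Each dependency's left side is a superkey — BCNF holds.

BCNF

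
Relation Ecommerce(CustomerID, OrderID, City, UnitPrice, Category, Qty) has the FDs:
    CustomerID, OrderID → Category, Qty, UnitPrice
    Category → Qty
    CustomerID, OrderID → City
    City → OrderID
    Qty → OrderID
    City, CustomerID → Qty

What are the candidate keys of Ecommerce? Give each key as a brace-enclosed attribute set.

No FD produces {CustomerID}, so it must be in every candidate key.
Closure of {Category, CustomerID} is {Category, City, CustomerID, OrderID, Qty, UnitPrice}, the whole schema; {Category, CustomerID} is a candidate key.
Closure of {City, CustomerID} is {Category, City, CustomerID, OrderID, Qty, UnitPrice}, the whole schema; {City, CustomerID} is a candidate key.
Closure of {CustomerID, OrderID} is {Category, City, CustomerID, OrderID, Qty, UnitPrice}, the whole schema; {CustomerID, OrderID} is a candidate key.
Closure of {CustomerID, Qty} is {Category, City, CustomerID, OrderID, Qty, UnitPrice}, the whole schema; {CustomerID, Qty} is a candidate key.
These are minimal and exhaustive — every other superkey contains one of them.

{Category, CustomerID}, {City, CustomerID}, {CustomerID, OrderID}, {CustomerID, Qty}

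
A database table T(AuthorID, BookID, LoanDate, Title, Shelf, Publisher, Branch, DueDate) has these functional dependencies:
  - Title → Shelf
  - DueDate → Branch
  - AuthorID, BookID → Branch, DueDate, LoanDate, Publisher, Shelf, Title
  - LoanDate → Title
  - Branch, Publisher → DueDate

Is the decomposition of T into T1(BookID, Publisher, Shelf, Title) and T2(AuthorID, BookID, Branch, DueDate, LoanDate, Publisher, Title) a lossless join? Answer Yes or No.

Yes

T1 ∩ T2 = {BookID, Publisher, Title}; its closure under F is {BookID, Publisher, Shelf, Title}.
T1 is contained in that closure, so T1 ∩ T2 → T1 holds and the join is lossless.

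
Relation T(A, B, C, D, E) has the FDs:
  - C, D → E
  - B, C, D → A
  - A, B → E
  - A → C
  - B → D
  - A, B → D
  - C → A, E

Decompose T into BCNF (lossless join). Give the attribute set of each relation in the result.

Candidate keys of the original relation: {A, B}, {B, C}.
In {A, B, C, D, E}, {C, D} is not a superkey ({C, D}⁺ restricted to this set is {A, C, D, E}), so split on C, D → A, E into {A, C, D, E} and {B, C, D}.
In {A, C, D, E}, {A} is not a superkey ({A}⁺ restricted to this set is {A, C, E}), so split on A → C, E into {A, C, E} and {A, D}.
{A, C, E} has no BCNF violation.
{A, D} has no BCNF violation.
In {B, C, D}, {B} is not a superkey ({B}⁺ restricted to this set is {B, D}), so split on B → D into {B, D} and {B, C}.
{B, D} has no BCNF violation.
{B, C} has no BCNF violation.

{A, C, E}; {A, D}; {B, C}; {B, D}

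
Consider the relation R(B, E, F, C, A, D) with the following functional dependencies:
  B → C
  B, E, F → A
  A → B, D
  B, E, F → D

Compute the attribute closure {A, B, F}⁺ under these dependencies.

Start with {A, B, F}.
B → C applies; add {C} → now {A, B, C, F}.
A → B, D applies; add {D} → now {A, B, C, D, F}.
No further FD applies.

{A, B, C, D, F}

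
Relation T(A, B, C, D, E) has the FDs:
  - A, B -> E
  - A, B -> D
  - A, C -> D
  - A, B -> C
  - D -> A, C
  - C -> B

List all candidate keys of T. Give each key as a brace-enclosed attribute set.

{A, B}, {A, C}, {D}

{D} is a candidate key since {D}⁺ = {A, B, C, D, E} covers every attribute.
{A, B} is a candidate key since {A, B}⁺ = {A, B, C, D, E} covers every attribute.
{A, C} is a candidate key since {A, C}⁺ = {A, B, C, D, E} covers every attribute.
No proper subset of any of these is a key, and no other minimal superkey exists.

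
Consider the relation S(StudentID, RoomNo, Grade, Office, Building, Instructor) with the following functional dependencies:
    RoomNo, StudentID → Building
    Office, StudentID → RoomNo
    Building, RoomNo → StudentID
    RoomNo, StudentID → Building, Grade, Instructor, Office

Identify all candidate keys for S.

Closure of {Building, RoomNo} is {Building, Grade, Instructor, Office, RoomNo, StudentID}, the whole schema; {Building, RoomNo} is a candidate key.
Closure of {Office, StudentID} is {Building, Grade, Instructor, Office, RoomNo, StudentID}, the whole schema; {Office, StudentID} is a candidate key.
Closure of {RoomNo, StudentID} is {Building, Grade, Instructor, Office, RoomNo, StudentID}, the whole schema; {RoomNo, StudentID} is a candidate key.
These are minimal and exhaustive — every other superkey contains one of them.

{Building, RoomNo}, {Office, StudentID}, {RoomNo, StudentID}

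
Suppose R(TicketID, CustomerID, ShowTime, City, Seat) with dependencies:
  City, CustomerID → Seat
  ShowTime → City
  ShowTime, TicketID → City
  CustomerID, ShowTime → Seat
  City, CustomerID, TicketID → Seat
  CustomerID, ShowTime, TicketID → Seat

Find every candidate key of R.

No FD produces {CustomerID, ShowTime, TicketID}, so they must be in every candidate key.
{CustomerID, ShowTime, TicketID}⁺ = {City, CustomerID, Seat, ShowTime, TicketID}, which is every attribute, so {CustomerID, ShowTime, TicketID} is a candidate key.
Every other attribute set either contains this one or has a smaller closure.

{CustomerID, ShowTime, TicketID}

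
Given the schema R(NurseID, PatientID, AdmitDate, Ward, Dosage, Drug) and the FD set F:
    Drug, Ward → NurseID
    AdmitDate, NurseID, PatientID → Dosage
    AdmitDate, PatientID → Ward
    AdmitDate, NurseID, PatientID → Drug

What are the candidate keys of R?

Attributes never on any right-hand side: {AdmitDate, PatientID} — every candidate key must contain all of them.
{AdmitDate, Drug, PatientID}⁺ = {AdmitDate, Dosage, Drug, NurseID, PatientID, Ward} — all of the relation — so {AdmitDate, Drug, PatientID} is a candidate key.
{AdmitDate, NurseID, PatientID}⁺ = {AdmitDate, Dosage, Drug, NurseID, PatientID, Ward} — all of the relation — so {AdmitDate, NurseID, PatientID} is a candidate key.
These are minimal and exhaustive — every other superkey contains one of them.

{AdmitDate, Drug, PatientID}, {AdmitDate, NurseID, PatientID}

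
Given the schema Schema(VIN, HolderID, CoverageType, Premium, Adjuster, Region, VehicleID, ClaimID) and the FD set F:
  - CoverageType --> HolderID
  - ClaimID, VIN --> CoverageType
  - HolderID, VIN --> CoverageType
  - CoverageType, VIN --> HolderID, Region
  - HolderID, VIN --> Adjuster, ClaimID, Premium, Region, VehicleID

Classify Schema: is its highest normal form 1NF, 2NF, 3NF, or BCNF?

3NF

Candidate keys: {ClaimID, VIN}, {CoverageType, VIN}, {HolderID, VIN}. Prime attributes: {ClaimID, CoverageType, HolderID, VIN}.
CoverageType --> HolderID: {CoverageType}⁺ = {CoverageType, HolderID}, which is not all of the attributes, so the left side is not a superkey — BCNF is violated.
Its right-hand attributes {HolderID} are all prime, as are those of every other non-superkey FD — the relation is in 3NF.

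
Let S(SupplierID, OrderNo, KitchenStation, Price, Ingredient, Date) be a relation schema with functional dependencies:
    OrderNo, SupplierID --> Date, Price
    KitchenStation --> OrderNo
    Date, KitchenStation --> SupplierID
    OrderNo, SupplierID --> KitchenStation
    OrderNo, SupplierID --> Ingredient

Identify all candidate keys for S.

{Date, KitchenStation}, {KitchenStation, SupplierID}, {OrderNo, SupplierID}

{Date, KitchenStation}⁺ = {Date, Ingredient, KitchenStation, OrderNo, Price, SupplierID} — all of the relation — so {Date, KitchenStation} is a candidate key.
{KitchenStation, SupplierID}⁺ = {Date, Ingredient, KitchenStation, OrderNo, Price, SupplierID} — all of the relation — so {KitchenStation, SupplierID} is a candidate key.
{OrderNo, SupplierID}⁺ = {Date, Ingredient, KitchenStation, OrderNo, Price, SupplierID} — all of the relation — so {OrderNo, SupplierID} is a candidate key.
Any other superkey properly contains one of these, so there are no further candidate keys.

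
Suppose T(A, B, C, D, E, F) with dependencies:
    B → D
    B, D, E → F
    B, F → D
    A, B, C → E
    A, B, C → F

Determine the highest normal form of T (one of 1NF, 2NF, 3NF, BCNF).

1NF

Candidate key: {A, B, C}. Prime attributes: {A, B, C}.
For B → D we have {B}⁺ = {B, D}; {B} is not a superkey, so BCNF fails.
B → D determines the non-prime attribute {D} from a non-superkey — 3NF is violated.
The proper key subset {B} of {A, B, C} determines non-prime {D}, so the relation is not even in 2NF.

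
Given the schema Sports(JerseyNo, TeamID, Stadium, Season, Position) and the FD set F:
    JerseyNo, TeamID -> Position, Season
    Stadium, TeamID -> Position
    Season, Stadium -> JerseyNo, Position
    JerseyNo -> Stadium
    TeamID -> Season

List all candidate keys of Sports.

{JerseyNo, TeamID}, {Stadium, TeamID}

{TeamID} never appears on the right of any FD, so every key must include it.
Closure of {JerseyNo, TeamID} is {JerseyNo, Position, Season, Stadium, TeamID}, the whole schema; {JerseyNo, TeamID} is a candidate key.
Closure of {Stadium, TeamID} is {JerseyNo, Position, Season, Stadium, TeamID}, the whole schema; {Stadium, TeamID} is a candidate key.
These are minimal and exhaustive — every other superkey contains one of them.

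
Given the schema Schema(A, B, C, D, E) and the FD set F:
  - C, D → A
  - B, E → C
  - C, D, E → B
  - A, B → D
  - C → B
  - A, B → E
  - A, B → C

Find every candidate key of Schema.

{A, B}, {A, C}, {B, D, E}, {C, D}

{A, B}⁺ = {A, B, C, D, E} — all of the relation — so {A, B} is a candidate key.
{A, C}⁺ = {A, B, C, D, E} — all of the relation — so {A, C} is a candidate key.
{C, D}⁺ = {A, B, C, D, E} — all of the relation — so {C, D} is a candidate key.
{B, D, E}⁺ = {A, B, C, D, E} — all of the relation — so {B, D, E} is a candidate key.
Any other superkey properly contains one of these, so there are no further candidate keys.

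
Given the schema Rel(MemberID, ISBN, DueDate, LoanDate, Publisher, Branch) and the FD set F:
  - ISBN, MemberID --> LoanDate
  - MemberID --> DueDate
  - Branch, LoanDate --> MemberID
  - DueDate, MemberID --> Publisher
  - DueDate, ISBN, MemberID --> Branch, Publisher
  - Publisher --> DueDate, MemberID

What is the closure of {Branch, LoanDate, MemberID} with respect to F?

Start with {Branch, LoanDate, MemberID}.
MemberID --> DueDate applies; add {DueDate} → now {Branch, DueDate, LoanDate, MemberID}.
DueDate, MemberID --> Publisher applies; add {Publisher} → now {Branch, DueDate, LoanDate, MemberID, Publisher}.
No further FD applies.

{Branch, DueDate, LoanDate, MemberID, Publisher}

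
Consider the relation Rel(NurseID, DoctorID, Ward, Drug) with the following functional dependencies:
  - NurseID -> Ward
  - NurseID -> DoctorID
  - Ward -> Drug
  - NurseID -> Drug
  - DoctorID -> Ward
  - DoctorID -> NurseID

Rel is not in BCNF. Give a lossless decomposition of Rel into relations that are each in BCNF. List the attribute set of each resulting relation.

{DoctorID, NurseID, Ward}; {Drug, Ward}

Candidate keys of the original relation: {DoctorID}, {NurseID}.
{DoctorID, Drug, NurseID, Ward}: {Ward} determines {Drug, Ward} here but is not a superkey — split on Ward -> Drug, giving {Drug, Ward} and {DoctorID, NurseID, Ward}.
{Drug, Ward}: every determinant is a superkey — BCNF.
{DoctorID, NurseID, Ward}: every determinant is a superkey — BCNF.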